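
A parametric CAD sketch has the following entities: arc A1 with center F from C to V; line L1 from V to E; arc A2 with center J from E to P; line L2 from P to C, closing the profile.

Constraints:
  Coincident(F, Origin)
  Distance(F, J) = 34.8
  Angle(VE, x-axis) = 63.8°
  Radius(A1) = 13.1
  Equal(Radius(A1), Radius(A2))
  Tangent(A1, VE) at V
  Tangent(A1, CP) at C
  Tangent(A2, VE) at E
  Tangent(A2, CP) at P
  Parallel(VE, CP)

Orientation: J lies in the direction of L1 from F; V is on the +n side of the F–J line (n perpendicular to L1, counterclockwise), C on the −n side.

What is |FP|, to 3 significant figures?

37.2

The slot axis is L1's direction at 63.8°, so u = (cos 63.8°, sin 63.8°) = (0.442, 0.897) and n = (−sin 63.8°, cos 63.8°) = (-0.897, 0.442). F is at the origin and J lies 34.8 along u from F, so J = 34.8·u = (15.4, 31.2). Tangency of A1 to both parallel lines with radius 13.1 puts V and C at F ± 13.1·n: V = (-11.8, 5.78), C = (11.8, -5.78). Equal radii place E and P the same way about J: E = J + 13.1·n = (3.61, 37.0), P = J − 13.1·n = (27.1, 25.4). Then |FP| = |P − F| = 37.2.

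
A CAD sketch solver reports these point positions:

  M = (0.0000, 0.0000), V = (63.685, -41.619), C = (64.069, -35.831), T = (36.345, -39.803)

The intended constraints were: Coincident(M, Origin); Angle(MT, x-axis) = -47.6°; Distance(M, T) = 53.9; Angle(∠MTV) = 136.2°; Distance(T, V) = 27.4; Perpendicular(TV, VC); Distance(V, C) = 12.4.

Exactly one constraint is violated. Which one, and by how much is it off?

Distance(V, C) = 12.4 — off by 6.60.

M = (0.00, 0.00) ✓; MT at -47.60° ✓; |MT| = 53.90 ✓; ∠MTV = 136.2° ✓; |TV| = 27.40 ✓; ∠(TV, VC) = 90.00° ✓; |VC| = 5.801 ✗.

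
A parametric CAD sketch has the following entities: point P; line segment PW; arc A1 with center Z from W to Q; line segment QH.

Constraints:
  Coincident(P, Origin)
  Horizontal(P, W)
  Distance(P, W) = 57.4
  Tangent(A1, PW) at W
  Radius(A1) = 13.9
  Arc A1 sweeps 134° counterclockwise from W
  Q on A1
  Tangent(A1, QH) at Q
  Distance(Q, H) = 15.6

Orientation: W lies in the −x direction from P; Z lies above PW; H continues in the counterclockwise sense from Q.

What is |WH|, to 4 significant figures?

34.79

P is at the origin; P and W share the same y with |PW| = 57.4 and W on the −x side, so W = (-57.40, 0.000). A1 meets PW tangentially, so ZW is at right angles to PW, so Z = W + (0, 13.9) = (-57.40, 13.90). On A1, W sits at bearing -90° from Z; a 134° counterclockwise sweep puts Q at bearing 44°, so Q = Z + 13.9·(cos 44°, sin 44°) = (-47.40, 23.56). Since A1 is tangent to QH there, ZQ ⟂ QH, so QH runs along (−sin 44°, cos 44°); with |QH| = 15.6, H = (-58.24, 34.78). Then |WH| = |H − W| = 34.79.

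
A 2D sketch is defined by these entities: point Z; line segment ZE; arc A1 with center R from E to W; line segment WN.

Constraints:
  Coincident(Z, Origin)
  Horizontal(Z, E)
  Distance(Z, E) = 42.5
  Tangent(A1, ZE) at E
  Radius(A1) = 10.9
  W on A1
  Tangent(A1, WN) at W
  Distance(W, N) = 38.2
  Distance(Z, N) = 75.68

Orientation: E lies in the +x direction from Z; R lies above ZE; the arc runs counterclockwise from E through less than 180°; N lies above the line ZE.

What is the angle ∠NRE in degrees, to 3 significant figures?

155°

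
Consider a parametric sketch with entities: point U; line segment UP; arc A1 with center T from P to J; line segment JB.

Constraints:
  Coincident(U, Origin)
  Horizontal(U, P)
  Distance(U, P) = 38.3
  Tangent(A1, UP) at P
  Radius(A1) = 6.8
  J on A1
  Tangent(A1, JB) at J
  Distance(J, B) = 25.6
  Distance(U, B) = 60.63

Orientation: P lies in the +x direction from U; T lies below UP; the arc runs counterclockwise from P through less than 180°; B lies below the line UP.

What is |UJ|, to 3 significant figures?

36.0

U is at the origin; UP is horizontal with |UP| = 38.3 and P on the +x side, so P = (38.3, 0.00). Tangency of A1 to UP means the radius TP is perpendicular to UP, so T = P + (0, -6.8) = (38.3, -6.80). Since TJ ⟂ JB (tangency), |TB| = √(6.8² + 25.6²) = 26.5 regardless of where J sits on A1. So B lies on both circle(U, 60.63) and circle(T, 26.5); the below-UP intersection is B = (53.5, -28.5). J is the foot of the tangent from B: J = (33.9, -12.0).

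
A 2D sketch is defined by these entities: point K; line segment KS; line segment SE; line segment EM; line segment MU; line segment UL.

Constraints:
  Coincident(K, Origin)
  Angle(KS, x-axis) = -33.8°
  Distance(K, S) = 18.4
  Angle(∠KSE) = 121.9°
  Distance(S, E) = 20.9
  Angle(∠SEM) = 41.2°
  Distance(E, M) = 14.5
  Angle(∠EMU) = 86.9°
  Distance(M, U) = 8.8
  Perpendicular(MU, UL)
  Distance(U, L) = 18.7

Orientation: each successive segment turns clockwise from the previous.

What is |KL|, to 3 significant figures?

38.0

∠EMU = 86.9° gives MU at 36.2° from the x-axis; with |MU| = 8.8, U = (12.5, -14.7). MU ⟂ UL, so UL runs at -53.8°; with |UL| = 18.7, L = (23.6, -29.8). Then |KL| = |L − K| = 38.0.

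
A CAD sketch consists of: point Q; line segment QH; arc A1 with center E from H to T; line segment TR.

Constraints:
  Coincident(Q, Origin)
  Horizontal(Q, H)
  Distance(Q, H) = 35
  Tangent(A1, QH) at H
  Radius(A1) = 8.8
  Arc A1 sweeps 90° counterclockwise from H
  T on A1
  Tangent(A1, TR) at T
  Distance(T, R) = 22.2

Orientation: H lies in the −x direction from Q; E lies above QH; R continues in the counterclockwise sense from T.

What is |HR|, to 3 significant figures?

32.2

On A1, H sits at bearing -90° from E; a 90° counterclockwise sweep puts T at bearing 0°, so T = E + 8.8·(cos 0°, sin 0°) = (-26.2, 8.80). Since A1 is tangent to TR there, ET ⟂ TR, so TR runs along (−sin 0°, cos 0°); with |TR| = 22.2, R = (-26.2, 31.0). Then |HR| = |R − H| = 32.2.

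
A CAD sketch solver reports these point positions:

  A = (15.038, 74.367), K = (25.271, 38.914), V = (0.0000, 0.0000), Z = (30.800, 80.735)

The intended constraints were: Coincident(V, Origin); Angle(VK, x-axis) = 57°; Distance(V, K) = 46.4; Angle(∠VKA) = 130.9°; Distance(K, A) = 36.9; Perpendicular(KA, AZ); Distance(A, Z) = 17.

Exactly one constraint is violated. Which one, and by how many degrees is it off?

Perpendicular(KA, AZ) — off by 5.90°.

V = (0.00, 0.00) ✓; VK at 57.00° ✓; |VK| = 46.40 ✓; ∠VKA = 130.9° ✓; |KA| = 36.90 ✓; ∠(KA, AZ) = 84.10° ✗; |AZ| = 17.00 ✓.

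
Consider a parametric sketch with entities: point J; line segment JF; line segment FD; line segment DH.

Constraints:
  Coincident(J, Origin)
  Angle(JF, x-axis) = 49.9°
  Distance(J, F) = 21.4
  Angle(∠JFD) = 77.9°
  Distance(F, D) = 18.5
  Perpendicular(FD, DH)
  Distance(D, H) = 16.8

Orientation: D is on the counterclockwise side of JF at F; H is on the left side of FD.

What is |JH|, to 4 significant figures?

14.61

∠JFD = 77.9°, so FD runs at 49.9° + (180° − 77.9°) = 152.0° from the x-axis; with |FD| = 18.5, D = F + 18.5·(cos 152.0°, sin 152.0°) = (-2.550, 25.05). The perpendicularity gives DH at right angles to FD; with |DH| = 16.8 on the left of FD, H = D + 16.8·(-0.4695, -0.8829) = (-10.44, 10.22). Then |JH| = |H − J| = 14.61.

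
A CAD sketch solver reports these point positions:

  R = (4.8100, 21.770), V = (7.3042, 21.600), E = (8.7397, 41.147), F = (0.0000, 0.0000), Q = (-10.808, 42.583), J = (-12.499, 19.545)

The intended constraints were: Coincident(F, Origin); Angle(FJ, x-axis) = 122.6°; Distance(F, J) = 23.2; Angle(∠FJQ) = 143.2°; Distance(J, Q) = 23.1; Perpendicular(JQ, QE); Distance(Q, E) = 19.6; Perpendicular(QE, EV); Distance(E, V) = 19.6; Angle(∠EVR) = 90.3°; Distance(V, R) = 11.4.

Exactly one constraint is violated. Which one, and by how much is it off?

Distance(V, R) = 11.4 — off by 8.90.

F = (0.00, 0.00) ✓; FJ at 122.6° ✓; |FJ| = 23.20 ✓; ∠FJQ = 143.2° ✓; |JQ| = 23.10 ✓; ∠(JQ, QE) = 90.00° ✓; |QE| = 19.60 ✓; ∠(QE, EV) = 90.00° ✓; |EV| = 19.60 ✓; ∠EVR = 90.30° ✓; |VR| = 2.500 ✗.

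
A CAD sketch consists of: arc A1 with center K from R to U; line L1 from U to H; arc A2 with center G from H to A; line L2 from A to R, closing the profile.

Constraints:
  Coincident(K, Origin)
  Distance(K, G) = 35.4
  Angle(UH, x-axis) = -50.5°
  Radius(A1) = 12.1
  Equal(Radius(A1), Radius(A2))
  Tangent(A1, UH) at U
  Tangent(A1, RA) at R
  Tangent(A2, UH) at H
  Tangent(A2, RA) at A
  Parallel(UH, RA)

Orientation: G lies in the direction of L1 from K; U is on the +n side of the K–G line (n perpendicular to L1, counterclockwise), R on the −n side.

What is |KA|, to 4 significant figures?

37.41

The slot axis is L1's direction at -50.5°, so u = (cos -50.5°, sin -50.5°) = (0.6361, -0.7716) and n = (−sin -50.5°, cos -50.5°) = (0.7716, 0.6361). K is at the origin and G lies 35.4 along u from K, so G = 35.4·u = (22.52, -27.32). Tangency of A1 to both parallel lines with radius 12.1 puts U and R at K ± 12.1·n: U = (9.337, 7.697), R = (-9.337, -7.697). Equal radii place H and A the same way about G: H = G + 12.1·n = (31.85, -19.62), A = G − 12.1·n = (13.18, -35.01). Then |KA| = |A − K| = 37.41.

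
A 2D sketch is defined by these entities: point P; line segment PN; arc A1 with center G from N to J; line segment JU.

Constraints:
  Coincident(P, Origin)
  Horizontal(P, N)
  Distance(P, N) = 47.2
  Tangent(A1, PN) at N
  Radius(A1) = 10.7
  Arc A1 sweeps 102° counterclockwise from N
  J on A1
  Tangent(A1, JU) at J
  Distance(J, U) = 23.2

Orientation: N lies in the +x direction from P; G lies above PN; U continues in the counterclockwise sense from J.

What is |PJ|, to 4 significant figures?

59.10

The tangent condition forces GN to be normal to PN, so G = N + (0, 10.7) = (47.20, 10.70). On A1, N sits at bearing -90° from G; a 102° counterclockwise sweep puts J at bearing 12°, so J = G + 10.7·(cos 12°, sin 12°) = (57.67, 12.92). Then |PJ| = |J − P| = 59.10.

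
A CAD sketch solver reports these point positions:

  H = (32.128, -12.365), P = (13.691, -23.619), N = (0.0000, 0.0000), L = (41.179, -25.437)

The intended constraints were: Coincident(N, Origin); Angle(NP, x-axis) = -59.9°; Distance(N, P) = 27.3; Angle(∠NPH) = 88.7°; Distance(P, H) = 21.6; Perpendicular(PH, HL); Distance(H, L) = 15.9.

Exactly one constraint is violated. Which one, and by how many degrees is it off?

Perpendicular(PH, HL) — off by 3.30°.

N = (0.00, 0.00) ✓; NP at -59.90° ✓; |NP| = 27.30 ✓; ∠NPH = 88.70° ✓; |PH| = 21.60 ✓; ∠(PH, HL) = 86.70° ✗; |HL| = 15.90 ✓.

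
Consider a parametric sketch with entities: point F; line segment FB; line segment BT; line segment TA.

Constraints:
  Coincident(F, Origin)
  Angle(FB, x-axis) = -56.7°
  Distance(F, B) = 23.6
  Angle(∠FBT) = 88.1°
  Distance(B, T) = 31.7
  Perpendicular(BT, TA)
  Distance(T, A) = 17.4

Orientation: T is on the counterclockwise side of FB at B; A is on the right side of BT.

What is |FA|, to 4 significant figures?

51.34

∠FBT = 88.1°, so BT runs at -56.7° + (180° − 88.1°) = 35.20° from the x-axis; with |BT| = 31.7, T = B + 31.7·(cos 35.20°, sin 35.20°) = (38.86, -1.452). The perpendicularity gives TA at right angles to BT; with |TA| = 17.4 on the right of BT, A = T + 17.4·(0.5764, -0.8171) = (48.89, -15.67). Then |FA| = |A − F| = 51.34.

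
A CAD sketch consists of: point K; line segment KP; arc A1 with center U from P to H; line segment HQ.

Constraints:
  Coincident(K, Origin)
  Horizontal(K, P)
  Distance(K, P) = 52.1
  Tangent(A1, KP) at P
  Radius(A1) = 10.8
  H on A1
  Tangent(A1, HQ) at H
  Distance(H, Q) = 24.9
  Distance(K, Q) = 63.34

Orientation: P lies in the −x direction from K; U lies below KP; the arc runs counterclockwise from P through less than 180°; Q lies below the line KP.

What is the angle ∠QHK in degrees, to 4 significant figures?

77.85°

K is at the origin; K and P share the same y with |KP| = 52.1 and P on the −x side, so P = (-52.10, 0.000). Tangency of A1 to KP means the radius UP is perpendicular to KP, so U = P + (0, -10.8) = (-52.10, -10.80). Since UH ⟂ HQ (tangency), |UQ| = √(10.8² + 24.9²) = 27.14 regardless of where H sits on A1. So Q lies on both circle(K, 63.34) and circle(U, 27.14); the below-KP intersection is Q = (-50.74, -37.91). H is the foot of the tangent from Q: H = (-61.78, -15.59).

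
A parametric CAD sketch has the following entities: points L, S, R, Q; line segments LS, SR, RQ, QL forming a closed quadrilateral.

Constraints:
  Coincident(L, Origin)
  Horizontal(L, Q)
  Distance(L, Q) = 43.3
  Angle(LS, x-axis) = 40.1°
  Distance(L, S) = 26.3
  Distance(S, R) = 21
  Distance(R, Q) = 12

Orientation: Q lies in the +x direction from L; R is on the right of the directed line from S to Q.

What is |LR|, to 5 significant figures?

31.338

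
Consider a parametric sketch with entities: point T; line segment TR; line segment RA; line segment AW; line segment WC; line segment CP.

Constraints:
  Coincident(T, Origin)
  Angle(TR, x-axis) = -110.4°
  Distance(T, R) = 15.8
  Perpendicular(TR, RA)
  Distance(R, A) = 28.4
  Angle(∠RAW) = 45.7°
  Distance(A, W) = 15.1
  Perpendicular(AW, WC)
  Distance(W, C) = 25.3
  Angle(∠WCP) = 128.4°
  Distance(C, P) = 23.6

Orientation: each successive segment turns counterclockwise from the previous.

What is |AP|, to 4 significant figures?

40.10

T is at the origin; TR runs at -110.4° with length 15.8, so R = (-5.507, -14.81). The perpendicularity gives RA at right angles to TR, so RA runs at -20.40°; with |RA| = 28.4, A = (21.11, -24.71). ∠RAW = 45.7° gives AW at 113.9° from the x-axis; with |AW| = 15.1, W = (14.99, -10.90). AW ⟂ WC, so WC runs at -156.1°; with |WC| = 25.3, C = (-8.137, -21.15). ∠WCP = 128.4° gives CP at -104.5° from the x-axis; with |CP| = 23.6, P = (-14.05, -44.00). Then |AP| = |P − A| = 40.10.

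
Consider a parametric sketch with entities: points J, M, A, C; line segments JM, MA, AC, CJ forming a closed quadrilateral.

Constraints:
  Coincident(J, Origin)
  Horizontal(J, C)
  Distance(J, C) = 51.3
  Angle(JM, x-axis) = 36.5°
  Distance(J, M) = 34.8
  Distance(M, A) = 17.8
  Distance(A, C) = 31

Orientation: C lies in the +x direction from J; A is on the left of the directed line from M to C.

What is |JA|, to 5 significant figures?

52.550

J is at the origin; J and C share the same y with |JC| = 51.3 and C in +x, so C = (51.3, 0). JM runs at 36.5° with |JM| = 34.8, so M = (27.974, 20.700). A is determined by |MA| = 17.8 and |AC| = 31.0 together: it lies at the intersection of circle(M, 17.8) and circle(C, 31.0). With |MC| = 31.186, the foot of the radical line on MC is 5.2654 from M and the perpendicular offset is √(17.8² − 5.2654²) = 17.003. Taking the left-of-MC solution: A = (43.199, 29.923).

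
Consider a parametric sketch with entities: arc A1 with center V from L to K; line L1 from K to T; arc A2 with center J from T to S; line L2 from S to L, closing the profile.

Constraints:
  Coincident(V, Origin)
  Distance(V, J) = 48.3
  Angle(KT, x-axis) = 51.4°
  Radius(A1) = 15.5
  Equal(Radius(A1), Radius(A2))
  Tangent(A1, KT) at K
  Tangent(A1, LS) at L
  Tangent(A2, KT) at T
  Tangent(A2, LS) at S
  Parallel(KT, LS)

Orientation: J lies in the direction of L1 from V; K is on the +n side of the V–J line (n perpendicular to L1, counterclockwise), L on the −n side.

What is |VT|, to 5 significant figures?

50.726

The slot axis is L1's direction at 51.4°, so u = (cos 51.4°, sin 51.4°) = (0.62388, 0.78152) and n = (−sin 51.4°, cos 51.4°) = (-0.78152, 0.62388). V is at the origin and J lies 48.3 along u from V, so J = 48.3·u = (30.133, 37.747). Tangency of A1 to both parallel lines with radius 15.5 puts K and L at V ± 15.5·n: K = (-12.114, 9.6701), L = (12.114, -9.6701). Equal radii place T and S the same way about J: T = J + 15.5·n = (18.020, 47.418), S = J − 15.5·n = (42.247, 28.077). Then |VT| = |T − V| = 50.726.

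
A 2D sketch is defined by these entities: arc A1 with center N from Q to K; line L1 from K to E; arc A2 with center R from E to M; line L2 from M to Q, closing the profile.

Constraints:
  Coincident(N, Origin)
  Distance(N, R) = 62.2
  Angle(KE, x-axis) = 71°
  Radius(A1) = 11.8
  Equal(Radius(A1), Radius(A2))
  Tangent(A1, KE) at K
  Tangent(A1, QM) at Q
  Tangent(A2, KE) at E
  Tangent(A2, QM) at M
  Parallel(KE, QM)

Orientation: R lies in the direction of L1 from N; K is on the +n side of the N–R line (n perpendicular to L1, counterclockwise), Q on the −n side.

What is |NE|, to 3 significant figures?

63.3

The slot axis is L1's direction at 71.0°, so u = (cos 71.0°, sin 71.0°) = (0.326, 0.946) and n = (−sin 71.0°, cos 71.0°) = (-0.946, 0.326). N is at the origin and R lies 62.2 along u from N, so R = 62.2·u = (20.3, 58.8). Tangency of A1 to both parallel lines with radius 11.8 puts K and Q at N ± 11.8·n: K = (-11.2, 3.84), Q = (11.2, -3.84). Equal radii place E and M the same way about R: E = R + 11.8·n = (9.09, 62.7), M = R − 11.8·n = (31.4, 55.0). Then |NE| = |E − N| = 63.3.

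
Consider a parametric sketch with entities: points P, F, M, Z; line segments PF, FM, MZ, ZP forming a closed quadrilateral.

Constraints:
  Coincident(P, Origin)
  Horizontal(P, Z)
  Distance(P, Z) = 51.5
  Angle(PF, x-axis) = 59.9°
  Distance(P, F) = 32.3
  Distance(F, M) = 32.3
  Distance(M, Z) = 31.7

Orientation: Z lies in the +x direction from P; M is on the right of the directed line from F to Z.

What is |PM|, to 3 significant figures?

20.5

Checks: |FM| = 32.30 ✓; |MZ| = 31.70 ✓.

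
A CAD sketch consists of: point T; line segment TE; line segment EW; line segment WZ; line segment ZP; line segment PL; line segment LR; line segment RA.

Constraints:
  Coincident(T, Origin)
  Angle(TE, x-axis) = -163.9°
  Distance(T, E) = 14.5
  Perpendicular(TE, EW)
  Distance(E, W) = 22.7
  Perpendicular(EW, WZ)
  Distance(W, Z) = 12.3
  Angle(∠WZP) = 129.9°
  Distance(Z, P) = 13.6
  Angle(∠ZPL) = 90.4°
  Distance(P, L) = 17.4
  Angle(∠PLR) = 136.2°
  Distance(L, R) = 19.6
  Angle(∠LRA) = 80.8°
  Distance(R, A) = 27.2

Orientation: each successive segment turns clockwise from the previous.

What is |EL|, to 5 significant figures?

7.8191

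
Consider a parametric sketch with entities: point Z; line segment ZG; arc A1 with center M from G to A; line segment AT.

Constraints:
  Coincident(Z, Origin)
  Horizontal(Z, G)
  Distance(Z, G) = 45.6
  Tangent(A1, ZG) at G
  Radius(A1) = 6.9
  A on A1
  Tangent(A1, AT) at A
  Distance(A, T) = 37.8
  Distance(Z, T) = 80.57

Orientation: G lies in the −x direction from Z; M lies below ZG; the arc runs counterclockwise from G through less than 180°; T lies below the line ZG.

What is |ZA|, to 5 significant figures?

51.290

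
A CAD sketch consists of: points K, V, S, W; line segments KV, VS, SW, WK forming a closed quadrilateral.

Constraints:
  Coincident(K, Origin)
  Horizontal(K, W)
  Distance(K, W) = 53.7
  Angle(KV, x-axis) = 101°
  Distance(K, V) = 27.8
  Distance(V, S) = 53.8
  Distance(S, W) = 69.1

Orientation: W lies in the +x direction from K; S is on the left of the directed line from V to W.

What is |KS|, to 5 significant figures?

73.248

K is at the origin; K and W share the same y with |KW| = 53.7 and W in +x, so W = (53.7, 0). KV runs at 101.0° with |KV| = 27.8, so V = (-5.3045, 27.289). S is determined by |VS| = 53.8 and |SW| = 69.1 together: it lies at the intersection of circle(V, 53.8) and circle(W, 69.1). With |VW| = 65.009, the foot of the radical line on VW is 18.042 from V and the perpendicular offset is √(53.8² − 18.042²) = 50.684. Taking the left-of-VW solution: S = (32.347, 65.718).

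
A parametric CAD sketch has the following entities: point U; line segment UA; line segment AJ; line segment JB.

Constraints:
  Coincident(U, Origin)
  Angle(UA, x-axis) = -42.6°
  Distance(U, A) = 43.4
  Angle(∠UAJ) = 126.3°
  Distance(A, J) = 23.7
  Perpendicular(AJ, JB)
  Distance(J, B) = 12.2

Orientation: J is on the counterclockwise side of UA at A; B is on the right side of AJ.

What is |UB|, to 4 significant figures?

68.30

U is at the origin; UA runs at -42.6° with length 43.4, so A = 43.4·(cos -42.6°, sin -42.6°) = (31.95, -29.38). ∠UAJ = 126.3°, so AJ runs at -42.6° + (180° − 126.3°) = 11.10° from the x-axis; with |AJ| = 23.7, J = A + 23.7·(cos 11.10°, sin 11.10°) = (55.20, -24.81). The perpendicularity gives JB at right angles to AJ; with |JB| = 12.2 on the right of AJ, B = J + 12.2·(0.1925, -0.9813) = (57.55, -36.79). Then |UB| = |B − U| = 68.30.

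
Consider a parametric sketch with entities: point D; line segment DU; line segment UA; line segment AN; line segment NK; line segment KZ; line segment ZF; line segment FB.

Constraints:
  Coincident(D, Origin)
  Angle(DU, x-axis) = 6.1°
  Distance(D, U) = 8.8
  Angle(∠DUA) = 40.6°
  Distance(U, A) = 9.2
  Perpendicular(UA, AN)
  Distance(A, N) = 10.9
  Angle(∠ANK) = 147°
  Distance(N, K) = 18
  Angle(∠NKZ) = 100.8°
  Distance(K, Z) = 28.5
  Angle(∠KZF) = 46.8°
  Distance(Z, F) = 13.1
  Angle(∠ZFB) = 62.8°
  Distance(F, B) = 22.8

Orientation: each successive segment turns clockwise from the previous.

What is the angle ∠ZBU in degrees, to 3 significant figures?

58.5°

∠KZF = 46.8° gives ZF at -109° from the x-axis; with |ZF| = 13.1, F = (12.0, 18.6). ∠ZFB = 62.8° gives FB at 134° from the x-axis; with |FB| = 22.8, B = (-3.89, 35.0). Then cos ∠ZBU = BZ·BU / (|BZ||BU|), giving 58.5°.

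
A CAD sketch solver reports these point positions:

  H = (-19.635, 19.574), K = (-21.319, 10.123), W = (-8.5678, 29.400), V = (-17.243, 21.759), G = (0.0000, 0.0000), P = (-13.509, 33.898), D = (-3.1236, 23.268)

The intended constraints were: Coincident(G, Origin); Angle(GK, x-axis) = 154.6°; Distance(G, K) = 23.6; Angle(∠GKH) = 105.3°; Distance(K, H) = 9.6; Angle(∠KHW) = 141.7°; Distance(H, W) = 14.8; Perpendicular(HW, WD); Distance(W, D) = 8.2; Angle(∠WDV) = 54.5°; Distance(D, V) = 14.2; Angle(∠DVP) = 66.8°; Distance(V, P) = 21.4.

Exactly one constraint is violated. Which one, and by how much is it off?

Distance(V, P) = 21.4 — off by 8.70.

G = (0.00, 0.00) ✓; GK at 154.6° ✓; |GK| = 23.60 ✓; ∠GKH = 105.3° ✓; |KH| = 9.600 ✓; ∠KHW = 141.7° ✓; |HW| = 14.80 ✓; ∠(HW, WD) = 90.00° ✓; |WD| = 8.200 ✓; ∠WDV = 54.50° ✓; |DV| = 14.20 ✓; ∠DVP = 66.80° ✓; |VP| = 12.70 ✗.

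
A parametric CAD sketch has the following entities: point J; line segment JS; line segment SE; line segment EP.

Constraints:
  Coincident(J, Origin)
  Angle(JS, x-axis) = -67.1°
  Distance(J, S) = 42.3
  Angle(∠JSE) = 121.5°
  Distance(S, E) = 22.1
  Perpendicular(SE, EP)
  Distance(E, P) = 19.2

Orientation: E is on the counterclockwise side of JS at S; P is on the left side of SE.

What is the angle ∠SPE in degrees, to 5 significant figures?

49.017°

∠JSE = 121.5°, so SE runs at -67.1° + (180° − 121.5°) = -8.6000° from the x-axis; with |SE| = 22.1, E = S + 22.1·(cos -8.6000°, sin -8.6000°) = (38.311, -42.271). The perpendicularity gives EP at right angles to SE; with |EP| = 19.2 on the left of SE, P = E + 19.2·(0.14954, 0.98876) = (41.183, -23.287). Then cos ∠SPE = PS·PE / (|PS||PE|), giving 49.017°.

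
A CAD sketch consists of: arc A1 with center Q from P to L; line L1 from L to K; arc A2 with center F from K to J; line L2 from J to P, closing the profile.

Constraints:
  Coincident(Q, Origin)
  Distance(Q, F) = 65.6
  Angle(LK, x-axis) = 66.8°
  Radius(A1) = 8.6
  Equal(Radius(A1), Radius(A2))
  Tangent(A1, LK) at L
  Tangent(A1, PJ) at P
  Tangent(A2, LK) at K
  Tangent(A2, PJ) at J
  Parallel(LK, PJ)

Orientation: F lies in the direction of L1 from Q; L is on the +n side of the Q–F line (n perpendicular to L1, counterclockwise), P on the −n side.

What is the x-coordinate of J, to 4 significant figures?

33.75

The slot axis is L1's direction at 66.8°, so u = (cos 66.8°, sin 66.8°) = (0.3939, 0.9191) and n = (−sin 66.8°, cos 66.8°) = (-0.9191, 0.3939). Q is at the origin and F lies 65.6 along u from Q, so F = 65.6·u = (25.84, 60.30). Tangency of A1 to both parallel lines with radius 8.6 puts L and P at Q ± 8.6·n: L = (-7.905, 3.388), P = (7.905, -3.388). Equal radii place K and J the same way about F: K = F + 8.6·n = (17.94, 63.68), J = F − 8.6·n = (33.75, 56.91). So J.x = 33.75.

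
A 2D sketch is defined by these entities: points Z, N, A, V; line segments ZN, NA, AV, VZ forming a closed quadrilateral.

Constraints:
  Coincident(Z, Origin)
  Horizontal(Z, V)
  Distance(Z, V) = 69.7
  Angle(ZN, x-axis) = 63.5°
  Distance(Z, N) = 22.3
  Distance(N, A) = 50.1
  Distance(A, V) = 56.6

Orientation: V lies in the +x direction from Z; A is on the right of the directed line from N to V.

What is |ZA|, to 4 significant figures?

35.75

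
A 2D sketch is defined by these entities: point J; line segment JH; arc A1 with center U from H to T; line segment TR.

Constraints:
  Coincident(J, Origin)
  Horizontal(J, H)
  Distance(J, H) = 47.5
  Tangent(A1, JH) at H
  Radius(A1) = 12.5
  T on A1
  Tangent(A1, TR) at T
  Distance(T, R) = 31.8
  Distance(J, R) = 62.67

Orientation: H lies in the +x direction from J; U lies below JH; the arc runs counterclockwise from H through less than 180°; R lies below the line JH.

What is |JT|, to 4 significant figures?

38.45

J is at the origin; JH is horizontal with |JH| = 47.5 and H on the +x side, so H = (47.50, 0.000). Tangency of A1 to JH means the radius UH is perpendicular to JH, so U = H + (0, -12.5) = (47.50, -12.50). Since UT ⟂ TR (tangency), |UR| = √(12.5² + 31.8²) = 34.17 regardless of where T sits on A1. So R lies on both circle(J, 62.67) and circle(U, 34.17); the below-JH intersection is R = (42.27, -46.27). T is the foot of the tangent from R: T = (35.30, -15.24).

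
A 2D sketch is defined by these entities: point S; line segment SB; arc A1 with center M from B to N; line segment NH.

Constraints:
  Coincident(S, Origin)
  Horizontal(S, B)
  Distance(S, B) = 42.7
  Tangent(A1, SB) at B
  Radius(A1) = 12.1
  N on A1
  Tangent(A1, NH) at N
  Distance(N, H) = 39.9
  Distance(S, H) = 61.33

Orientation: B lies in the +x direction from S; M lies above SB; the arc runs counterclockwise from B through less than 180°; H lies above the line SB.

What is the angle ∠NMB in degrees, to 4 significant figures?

121.9°

S is at the origin; SB is horizontal with |SB| = 42.7 and B on the +x side, so B = (42.70, 0.000). A1 meets SB tangentially, so MB is at right angles to SB, so M = B + (0, 12.1) = (42.70, 12.10). Since MN ⟂ NH (tangency), |MH| = √(12.1² + 39.9²) = 41.69 regardless of where N sits on A1. So H lies on both circle(S, 61.33) and circle(M, 41.69); the above-SB intersection is H = (31.91, 52.37). N is the foot of the tangent from H: N = (52.98, 18.49).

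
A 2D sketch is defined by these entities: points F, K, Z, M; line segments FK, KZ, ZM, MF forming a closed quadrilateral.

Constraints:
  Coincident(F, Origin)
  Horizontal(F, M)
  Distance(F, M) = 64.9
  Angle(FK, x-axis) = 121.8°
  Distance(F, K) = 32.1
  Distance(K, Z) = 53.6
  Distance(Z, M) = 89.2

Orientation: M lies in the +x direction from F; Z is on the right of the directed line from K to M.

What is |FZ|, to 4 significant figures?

33.19

Checks: |KZ| = 53.60 ✓; |ZM| = 89.20 ✓.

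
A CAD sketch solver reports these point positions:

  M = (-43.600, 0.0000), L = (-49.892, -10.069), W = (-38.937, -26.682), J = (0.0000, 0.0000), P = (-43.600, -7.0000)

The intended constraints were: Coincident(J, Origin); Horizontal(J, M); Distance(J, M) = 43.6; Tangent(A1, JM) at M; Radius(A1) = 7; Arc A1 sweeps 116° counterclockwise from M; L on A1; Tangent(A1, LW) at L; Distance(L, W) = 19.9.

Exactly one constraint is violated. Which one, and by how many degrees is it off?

Tangent(A1, LW) at L — off by 7.40°.

J = (0.00, 0.00) ✓; J.y = 0.00, M.y = 0.00 ✓; |JM| = 43.60 ✓; ∠(PM, MJ) = 90.00° ✓; |PM| = 7.000 ✓; bearing(P→L) − bearing(P→M) = 116.0° ✓; |PL| = 7.001 ✓; ∠(PL, LW) = 82.60° ✗; |LW| = 19.90 ✓.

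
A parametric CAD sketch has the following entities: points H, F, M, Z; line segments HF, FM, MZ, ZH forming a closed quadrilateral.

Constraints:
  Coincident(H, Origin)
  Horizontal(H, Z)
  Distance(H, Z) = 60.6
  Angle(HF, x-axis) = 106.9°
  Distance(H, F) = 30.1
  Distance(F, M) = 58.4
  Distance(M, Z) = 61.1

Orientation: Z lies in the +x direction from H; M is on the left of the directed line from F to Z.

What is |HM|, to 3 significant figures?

71.6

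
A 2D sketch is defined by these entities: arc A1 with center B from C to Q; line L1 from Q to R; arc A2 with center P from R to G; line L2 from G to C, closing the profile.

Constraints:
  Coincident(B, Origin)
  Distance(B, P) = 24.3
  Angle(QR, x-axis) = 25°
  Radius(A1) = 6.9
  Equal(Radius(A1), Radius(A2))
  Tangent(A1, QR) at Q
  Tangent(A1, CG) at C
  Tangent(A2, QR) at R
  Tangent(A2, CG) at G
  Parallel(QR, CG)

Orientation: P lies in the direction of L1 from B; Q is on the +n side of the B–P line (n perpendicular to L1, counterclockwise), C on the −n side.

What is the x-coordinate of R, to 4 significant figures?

19.11

The slot axis is L1's direction at 25.0°, so u = (cos 25.0°, sin 25.0°) = (0.9063, 0.4226) and n = (−sin 25.0°, cos 25.0°) = (-0.4226, 0.9063). B is at the origin and P lies 24.3 along u from B, so P = 24.3·u = (22.02, 10.27). Tangency of A1 to both parallel lines with radius 6.9 puts Q and C at B ± 6.9·n: Q = (-2.916, 6.254), C = (2.916, -6.254). Equal radii place R and G the same way about P: R = P + 6.9·n = (19.11, 16.52), G = P − 6.9·n = (24.94, 4.016). So R.x = 19.11.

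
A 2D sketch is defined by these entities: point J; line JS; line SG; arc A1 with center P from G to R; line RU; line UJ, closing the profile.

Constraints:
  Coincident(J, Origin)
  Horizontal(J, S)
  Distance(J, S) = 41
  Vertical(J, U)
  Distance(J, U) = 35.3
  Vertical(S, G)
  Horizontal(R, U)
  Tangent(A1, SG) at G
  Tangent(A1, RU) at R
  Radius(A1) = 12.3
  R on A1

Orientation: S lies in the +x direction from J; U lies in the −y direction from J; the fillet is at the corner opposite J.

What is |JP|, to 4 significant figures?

36.78

J is at the origin; J and S share the same y with |JS| = 41.0 and S on the +x side, so S = (41.00, 0.000). J and U share the same x with |JU| = 35.3 and U on the −y side, so U = (0.000, -35.30). The virtual corner opposite J is at (41.00, -35.30). The tangent condition forces PG to be normal to SG and since A1 is tangent to RU there, PR ⟂ RU, with radius 12.3, so the center P sits 12.3 in from both sides at P = (28.70, -23.00). Then |JP| = |P − J| = 36.78.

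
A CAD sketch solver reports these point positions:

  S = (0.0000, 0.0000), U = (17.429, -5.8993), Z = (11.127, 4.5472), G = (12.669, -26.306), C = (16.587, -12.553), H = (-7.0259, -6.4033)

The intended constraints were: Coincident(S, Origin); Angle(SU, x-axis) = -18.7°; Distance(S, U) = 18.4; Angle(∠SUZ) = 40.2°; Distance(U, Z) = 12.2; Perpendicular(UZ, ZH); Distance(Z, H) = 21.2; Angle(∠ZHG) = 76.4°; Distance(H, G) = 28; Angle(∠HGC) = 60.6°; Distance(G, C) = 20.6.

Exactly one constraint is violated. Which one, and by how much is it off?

Distance(G, C) = 20.6 — off by 6.30.

S = (0.00, 0.00) ✓; SU at -18.70° ✓; |SU| = 18.40 ✓; ∠SUZ = 40.20° ✓; |UZ| = 12.20 ✓; ∠(UZ, ZH) = 90.00° ✓; |ZH| = 21.20 ✓; ∠ZHG = 76.40° ✓; |HG| = 28.00 ✓; ∠HGC = 60.60° ✓; |GC| = 14.30 ✗.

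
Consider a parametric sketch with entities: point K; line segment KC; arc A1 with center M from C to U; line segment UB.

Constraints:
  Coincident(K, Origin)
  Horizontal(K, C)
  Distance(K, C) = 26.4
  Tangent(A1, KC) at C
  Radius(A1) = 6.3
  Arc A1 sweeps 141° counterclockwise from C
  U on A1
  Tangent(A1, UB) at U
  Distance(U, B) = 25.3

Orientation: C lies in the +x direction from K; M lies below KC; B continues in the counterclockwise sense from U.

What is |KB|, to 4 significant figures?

50.08

On A1, C sits at bearing 90° from M; a 141° counterclockwise sweep puts U at bearing 231°, so U = M + 6.3·(cos 231°, sin 231°) = (22.44, -11.20). Tangency of A1 to UB means the radius MU is perpendicular to UB, so UB runs along (−sin 231°, cos 231°); with |UB| = 25.3, B = (42.10, -27.12). Then |KB| = |B − K| = 50.08.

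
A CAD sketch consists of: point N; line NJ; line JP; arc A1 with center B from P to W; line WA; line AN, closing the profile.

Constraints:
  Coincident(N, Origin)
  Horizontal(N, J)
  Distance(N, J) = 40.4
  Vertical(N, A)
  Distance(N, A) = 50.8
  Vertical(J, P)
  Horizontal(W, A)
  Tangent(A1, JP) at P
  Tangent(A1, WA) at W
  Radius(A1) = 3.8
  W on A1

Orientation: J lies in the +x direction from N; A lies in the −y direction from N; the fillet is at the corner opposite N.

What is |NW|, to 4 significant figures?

62.61

N is at the origin; NJ is horizontal with |NJ| = 40.4 and J on the +x side, so J = (40.40, 0.000). NA is vertical with |NA| = 50.8 and A on the −y side, so A = (0.000, -50.80). The virtual corner opposite N is at (40.40, -50.80). Tangency of A1 to JP means the radius BP is perpendicular to JP and since A1 is tangent to WA there, BW ⟂ WA, with radius 3.8, so the center B sits 3.8 in from both sides at B = (36.60, -47.00). That places the tangent points at P = (40.40, -47.00) on JP and W = (36.60, -50.80) on WA. Then |NW| = |W − N| = 62.61.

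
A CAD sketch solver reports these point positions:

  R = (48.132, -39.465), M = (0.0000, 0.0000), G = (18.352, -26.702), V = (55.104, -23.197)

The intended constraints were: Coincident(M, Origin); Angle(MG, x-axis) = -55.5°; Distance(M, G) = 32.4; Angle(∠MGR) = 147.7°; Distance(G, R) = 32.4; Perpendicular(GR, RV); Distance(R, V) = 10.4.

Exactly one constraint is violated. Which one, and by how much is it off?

Distance(R, V) = 10.4 — off by 7.30.

M = (0.00, 0.00) ✓; MG at -55.50° ✓; |MG| = 32.40 ✓; ∠MGR = 147.7° ✓; |GR| = 32.40 ✓; ∠(GR, RV) = 90.00° ✓; |RV| = 17.70 ✗.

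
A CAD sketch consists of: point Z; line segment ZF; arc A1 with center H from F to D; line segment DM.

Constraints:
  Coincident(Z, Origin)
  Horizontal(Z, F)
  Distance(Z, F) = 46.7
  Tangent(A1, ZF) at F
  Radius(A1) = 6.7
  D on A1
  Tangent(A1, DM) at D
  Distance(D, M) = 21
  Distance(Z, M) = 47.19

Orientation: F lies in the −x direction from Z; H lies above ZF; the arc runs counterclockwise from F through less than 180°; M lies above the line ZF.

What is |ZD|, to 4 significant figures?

40.50

Z is at the origin; Z and F share the same y with |ZF| = 46.7 and F on the −x side, so F = (-46.70, 0.000). The tangent condition forces HF to be normal to ZF, so H = F + (0, 6.7) = (-46.70, 6.700). Since HD ⟂ DM (tangency), |HM| = √(6.7² + 21.0²) = 22.04 regardless of where D sits on A1. So M lies on both circle(Z, 47.19) and circle(H, 22.04); the above-ZF intersection is M = (-38.57, 27.19). D is the foot of the tangent from M: D = (-40.02, 6.239).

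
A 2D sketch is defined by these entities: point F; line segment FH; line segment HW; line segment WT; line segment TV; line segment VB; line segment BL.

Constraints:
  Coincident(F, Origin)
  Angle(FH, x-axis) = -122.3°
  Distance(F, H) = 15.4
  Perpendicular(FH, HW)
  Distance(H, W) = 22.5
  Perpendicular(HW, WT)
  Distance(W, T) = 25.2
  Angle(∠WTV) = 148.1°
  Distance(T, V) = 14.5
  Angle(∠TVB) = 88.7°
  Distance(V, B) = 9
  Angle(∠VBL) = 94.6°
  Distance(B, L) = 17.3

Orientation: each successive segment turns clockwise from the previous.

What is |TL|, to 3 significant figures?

10.4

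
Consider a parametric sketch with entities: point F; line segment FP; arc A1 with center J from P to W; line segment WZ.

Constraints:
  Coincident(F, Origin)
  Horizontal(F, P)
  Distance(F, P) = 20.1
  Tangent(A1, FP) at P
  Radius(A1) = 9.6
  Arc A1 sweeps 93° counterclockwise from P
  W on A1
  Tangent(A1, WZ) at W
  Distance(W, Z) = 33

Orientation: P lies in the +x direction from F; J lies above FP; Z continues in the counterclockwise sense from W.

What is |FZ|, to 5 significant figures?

51.339

F is at the origin; F and P share the same y with |FP| = 20.1 and P on the +x side, so P = (20.100, 0.0000). The tangent condition forces JP to be normal to FP, so J = P + (0, 9.6) = (20.100, 9.6000). On A1, P sits at bearing -90° from J; a 93° counterclockwise sweep puts W at bearing 3°, so W = J + 9.6·(cos 3°, sin 3°) = (29.687, 10.102). A1 meets WZ tangentially, so JW is at right angles to WZ, so WZ runs along (−sin 3°, cos 3°); with |WZ| = 33.0, Z = (27.960, 43.057). Then |FZ| = |Z − F| = 51.339.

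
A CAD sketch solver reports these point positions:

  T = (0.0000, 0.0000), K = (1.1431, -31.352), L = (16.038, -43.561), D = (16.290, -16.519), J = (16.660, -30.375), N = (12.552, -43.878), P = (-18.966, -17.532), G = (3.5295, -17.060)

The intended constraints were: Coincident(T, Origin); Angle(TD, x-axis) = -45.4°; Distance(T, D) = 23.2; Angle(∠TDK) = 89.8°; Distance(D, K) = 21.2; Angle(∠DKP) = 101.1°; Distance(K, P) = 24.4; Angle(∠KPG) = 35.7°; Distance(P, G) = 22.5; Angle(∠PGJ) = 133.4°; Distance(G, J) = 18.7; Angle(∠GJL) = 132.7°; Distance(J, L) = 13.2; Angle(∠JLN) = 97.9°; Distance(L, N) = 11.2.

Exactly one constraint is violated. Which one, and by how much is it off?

Distance(L, N) = 11.2 — off by 7.70.

T = (0.00, 0.00) ✓; TD at -45.40° ✓; |TD| = 23.20 ✓; ∠TDK = 89.80° ✓; |DK| = 21.20 ✓; ∠DKP = 101.1° ✓; |KP| = 24.40 ✓; ∠KPG = 35.70° ✓; |PG| = 22.50 ✓; ∠PGJ = 133.4° ✓; |GJ| = 18.70 ✓; ∠GJL = 132.7° ✓; |JL| = 13.20 ✓; ∠JLN = 97.90° ✓; |LN| = 3.500 ✗.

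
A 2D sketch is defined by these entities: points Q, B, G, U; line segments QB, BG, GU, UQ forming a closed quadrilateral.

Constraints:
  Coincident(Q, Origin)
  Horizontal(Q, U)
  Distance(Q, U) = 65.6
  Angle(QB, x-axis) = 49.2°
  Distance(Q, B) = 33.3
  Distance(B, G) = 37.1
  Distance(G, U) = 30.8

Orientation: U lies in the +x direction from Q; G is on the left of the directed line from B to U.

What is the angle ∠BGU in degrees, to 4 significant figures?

95.84°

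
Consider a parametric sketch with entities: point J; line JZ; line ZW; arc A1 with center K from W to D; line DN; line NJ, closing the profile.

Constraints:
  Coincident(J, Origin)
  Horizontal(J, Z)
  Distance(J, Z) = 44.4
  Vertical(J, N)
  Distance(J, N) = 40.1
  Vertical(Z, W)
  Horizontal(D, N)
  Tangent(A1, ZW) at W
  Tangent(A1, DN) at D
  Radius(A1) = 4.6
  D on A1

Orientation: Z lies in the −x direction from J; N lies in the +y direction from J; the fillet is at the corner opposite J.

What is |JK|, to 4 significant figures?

53.33

J is at the origin; JZ is horizontal with |JZ| = 44.4 and Z on the −x side, so Z = (-44.40, 0.000). JN is vertical with |JN| = 40.1 and N on the +y side, so N = (0.000, 40.10). The virtual corner opposite J is at (-44.40, 40.10). The tangent condition forces KW to be normal to ZW and A1 meets DN tangentially, so KD is at right angles to DN, with radius 4.6, so the center K sits 4.6 in from both sides at K = (-39.80, 35.50). Then |JK| = |K − J| = 53.33.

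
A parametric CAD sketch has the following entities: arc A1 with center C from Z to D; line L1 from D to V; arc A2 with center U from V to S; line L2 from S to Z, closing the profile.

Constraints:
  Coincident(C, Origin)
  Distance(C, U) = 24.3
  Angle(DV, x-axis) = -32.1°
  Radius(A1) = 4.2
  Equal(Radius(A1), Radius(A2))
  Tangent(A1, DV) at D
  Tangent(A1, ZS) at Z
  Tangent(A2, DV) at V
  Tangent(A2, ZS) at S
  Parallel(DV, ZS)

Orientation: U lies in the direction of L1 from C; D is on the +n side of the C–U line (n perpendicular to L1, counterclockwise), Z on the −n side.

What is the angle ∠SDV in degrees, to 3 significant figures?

19.1°

Tangency of A1 to both parallel lines with radius 4.2 puts D and Z at C ± 4.2·n: D = (2.23, 3.56), Z = (-2.23, -3.56). Equal radii place V and S the same way about U: V = U + 4.2·n = (22.8, -9.36), S = U − 4.2·n = (18.4, -16.5). Then cos ∠SDV = DS·DV / (|DS||DV|), giving 19.1°.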